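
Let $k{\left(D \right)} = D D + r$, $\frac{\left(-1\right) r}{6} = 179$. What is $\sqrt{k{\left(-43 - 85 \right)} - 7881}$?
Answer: $\sqrt{7429} \approx 86.192$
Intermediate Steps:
$r = -1074$ ($r = \left(-6\right) 179 = -1074$)
$k{\left(D \right)} = -1074 + D^{2}$ ($k{\left(D \right)} = D D - 1074 = D^{2} - 1074 = -1074 + D^{2}$)
$\sqrt{k{\left(-43 - 85 \right)} - 7881} = \sqrt{\left(-1074 + \left(-43 - 85\right)^{2}\right) - 7881} = \sqrt{\left(-1074 + \left(-128\right)^{2}\right) - 7881} = \sqrt{\left(-1074 + 16384\right) - 7881} = \sqrt{15310 - 7881} = \sqrt{7429}$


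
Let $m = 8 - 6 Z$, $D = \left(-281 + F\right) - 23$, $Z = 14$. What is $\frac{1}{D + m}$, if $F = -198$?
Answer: $- \frac{1}{578} \approx -0.0017301$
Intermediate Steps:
$D = -502$ ($D = \left(-281 - 198\right) - 23 = -479 - 23 = -502$)
$m = -76$ ($m = 8 - 84 = -76$)
$\frac{1}{D + m} = \frac{1}{-502 - 76} = \frac{1}{-578} = - \frac{1}{578}$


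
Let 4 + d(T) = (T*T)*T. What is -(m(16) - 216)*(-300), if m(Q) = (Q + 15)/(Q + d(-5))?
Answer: -7331700/113 ≈ -64882.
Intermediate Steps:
d(T) = -4 + T³ (d(T) = -4 + (T*T)*T = -4 + T²*T = -4 + T³)
m(Q) = (15 + Q)/(-129 + Q) (m(Q) = (Q + 15)/(Q + (-4 + (-5)³)) = (15 + Q)/(Q + (-4 - 125)) = (15 + Q)/(Q - 129) = (15 + Q)/(-129 + Q))
-(m(16) - 216)*(-300) = -((15 + 16)/(-129 + 16) - 216)*(-300) = -(31/(-113) - 216)*(-300) = -(-1/113*31 - 216)*(-300) = -(-31/113 - 216)*(-300) = -(-24439)*(-300)/113 = -1*7331700/113 = -7331700/113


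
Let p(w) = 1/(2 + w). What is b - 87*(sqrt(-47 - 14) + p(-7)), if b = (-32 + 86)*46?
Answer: 12507/5 - 87*I*sqrt(61) ≈ 2501.4 - 679.49*I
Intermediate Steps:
b = 2484 (b = 54*46 = 2484)
b - 87*(sqrt(-47 - 14) + p(-7)) = 2484 - 87*(sqrt(-47 - 14) + 1/(2 - 7)) = 2484 - 87*(sqrt(-61) + 1/(-5)) = 2484 - 87*(I*sqrt(61) - 1/5) = 2484 - 87*(-1/5 + I*sqrt(61)) = 2484 + (87/5 - 87*I*sqrt(61)) = 12507/5 - 87*I*sqrt(61)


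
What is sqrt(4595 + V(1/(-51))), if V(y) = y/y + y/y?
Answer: sqrt(4597) ≈ 67.801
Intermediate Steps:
V(y) = 2 (V(y) = 1 + 1 = 2)
sqrt(4595 + V(1/(-51))) = sqrt(4595 + 2) = sqrt(4597)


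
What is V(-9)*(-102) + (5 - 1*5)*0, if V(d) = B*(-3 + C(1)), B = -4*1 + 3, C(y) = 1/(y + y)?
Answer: -255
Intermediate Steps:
C(y) = 1/(2*y)
B = -1 (B = -4 + 3 = -1)
V(d) = 5/2 (V(d) = -(-3 + (½)/1) = -(-3 + (½)*1) = -(-3 + ½) = -1*(-5/2) = 5/2)
V(-9)*(-102) + (5 - 1*5)*0 = (5/2)*(-102) + (5 - 1*5)*0 = -255 + (5 - 5)*0 = -255 + 0*0 = -255 + 0 = -255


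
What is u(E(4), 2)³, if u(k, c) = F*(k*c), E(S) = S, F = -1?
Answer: -512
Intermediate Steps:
u(k, c) = -c*k (u(k, c) = -k*c = -c*k)
u(E(4), 2)³ = (-1*2*4)³ = (-8)³ = -512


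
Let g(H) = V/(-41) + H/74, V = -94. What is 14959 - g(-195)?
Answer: 45386645/3034 ≈ 14959.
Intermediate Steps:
g(H) = 94/41 + H/74 (g(H) = -94/(-41) + H/74 = -94*(-1/41) + H*(1/74) = 94/41 + H/74)
14959 - g(-195) = 14959 - (94/41 + (1/74)*(-195)) = 14959 - (94/41 - 195/74) = 14959 - 1*(-1039/3034) = 14959 + 1039/3034 = 45386645/3034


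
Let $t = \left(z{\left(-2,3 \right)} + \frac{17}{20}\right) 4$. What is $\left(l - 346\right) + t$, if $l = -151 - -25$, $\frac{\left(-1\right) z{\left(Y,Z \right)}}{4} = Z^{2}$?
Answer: $- \frac{3063}{5} \approx -612.6$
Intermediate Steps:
$z{\left(Y,Z \right)} = - 4 Z^{2}$
$l = -126$ ($l = -151 + 25 = -126$)
$t = - \frac{703}{5}$ ($t = \left(- 4 \cdot 3^{2} + \frac{17}{20}\right) 4 = \left(\left(-4\right) 9 + 17 \cdot \frac{1}{20}\right) 4 = \left(-36 + \frac{17}{20}\right) 4 = \left(- \frac{703}{20}\right) 4 = - \frac{703}{5} \approx -140.6$)
$\left(l - 346\right) + t = \left(-126 - 346\right) - \frac{703}{5} = -472 - \frac{703}{5} = - \frac{3063}{5}$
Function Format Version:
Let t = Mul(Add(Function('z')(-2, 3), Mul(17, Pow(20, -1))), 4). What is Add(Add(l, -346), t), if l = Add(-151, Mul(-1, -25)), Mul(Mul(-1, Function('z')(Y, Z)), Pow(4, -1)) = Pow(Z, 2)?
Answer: Rational(-3063, 5) ≈ -612.60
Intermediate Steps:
Function('z')(Y, Z) = Mul(-4, Pow(Z, 2))
l = -126 (l = Add(-151, 25) = -126)
t = Rational(-703, 5) (t = Mul(Add(Mul(-4, Pow(3, 2)), Mul(17, Pow(20, -1))), 4) = Mul(Add(Mul(-4, 9), Mul(17, Rational(1, 20))), 4) = Mul(Add(-36, Rational(17, 20)), 4) = Mul(Rational(-703, 20), 4) = Rational(-703, 5) ≈ -140.60)
Add(Add(l, -346), t) = Add(Add(-126, -346), Rational(-703, 5)) = Add(-472, Rational(-703, 5)) = Rational(-3063, 5)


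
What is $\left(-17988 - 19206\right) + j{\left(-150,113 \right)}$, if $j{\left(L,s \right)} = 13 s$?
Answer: $-35725$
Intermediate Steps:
$\left(-17988 - 19206\right) + j{\left(-150,113 \right)} = \left(-17988 - 19206\right) + 13 \cdot 113 = -37194 + 1469 = -35725$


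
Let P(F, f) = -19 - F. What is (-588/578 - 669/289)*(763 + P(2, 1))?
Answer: -714546/289 ≈ -2472.5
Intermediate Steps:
(-588/578 - 669/289)*(763 + P(2, 1)) = (-588/578 - 669/289)*(763 + (-19 - 1*2)) = (-588*1/578 - 669*1/289)*(763 + (-19 - 2)) = (-294/289 - 669/289)*(763 - 21) = -963/289*742 = -714546/289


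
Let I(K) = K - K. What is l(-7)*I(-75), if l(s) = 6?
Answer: 0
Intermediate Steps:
I(K) = 0
l(-7)*I(-75) = 6*0 = 0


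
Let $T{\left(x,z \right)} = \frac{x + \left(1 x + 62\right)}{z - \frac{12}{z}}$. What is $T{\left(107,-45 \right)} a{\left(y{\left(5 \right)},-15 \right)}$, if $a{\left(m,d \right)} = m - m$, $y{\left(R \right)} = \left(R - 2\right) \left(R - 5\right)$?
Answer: $0$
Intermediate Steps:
$T{\left(x,z \right)} = \frac{62 + 2 x}{z - \frac{12}{z}}$ ($T{\left(x,z \right)} = \frac{x + \left(x + 62\right)}{z - \frac{12}{z}} = \frac{x + \left(62 + x\right)}{z - \frac{12}{z}} = \frac{62 + 2 x}{z - \frac{12}{z}}$)
$y{\left(R \right)} = \left(-5 + R\right) \left(-2 + R\right)$ ($y{\left(R \right)} = \left(-2 + R\right) \left(-5 + R\right) = \left(-5 + R\right) \left(-2 + R\right)$)
$a{\left(m,d \right)} = 0$
$T{\left(107,-45 \right)} a{\left(y{\left(5 \right)},-15 \right)} = 2 \left(-45\right) \frac{1}{-12 + \left(-45\right)^{2}} \left(31 + 107\right) 0 = 2 \left(-45\right) \frac{1}{-12 + 2025} \cdot 138 \cdot 0 = 2 \left(-45\right) \frac{1}{2013} \cdot 138 \cdot 0 = \left(- \frac{4140}{671}\right) 0 = 0$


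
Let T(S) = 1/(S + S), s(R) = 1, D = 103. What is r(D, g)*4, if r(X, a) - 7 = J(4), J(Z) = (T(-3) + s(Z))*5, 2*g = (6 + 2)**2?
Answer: 134/3 ≈ 44.667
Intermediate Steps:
g = 32 (g = (6 + 2)**2/2 = (1/2)*8**2 = (1/2)*64 = 32)
T(S) = 1/(2*S)
J(Z) = 25/6 (J(Z) = ((1/2)/(-3) + 1)*5 = ((1/2)*(-1/3) + 1)*5 = (-1/6 + 1)*5 = (5/6)*5 = 25/6)
r(X, a) = 67/6 (r(X, a) = 7 + 25/6 = 67/6)
r(D, g)*4 = (67/6)*4 = 134/3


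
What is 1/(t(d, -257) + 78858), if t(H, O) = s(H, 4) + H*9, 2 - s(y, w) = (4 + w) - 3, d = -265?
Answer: 1/76470 ≈ 1.3077e-5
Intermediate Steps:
s(y, w) = 1 - w (s(y, w) = 2 - ((4 + w) - 3) = 2 - (1 + w) = 2 + (-1 - w) = 1 - w)
t(H, O) = -3 + 9*H (t(H, O) = (1 - 1*4) + H*9 = (1 - 4) + 9*H = -3 + 9*H)
1/(t(d, -257) + 78858) = 1/((-3 + 9*(-265)) + 78858) = 1/((-3 - 2385) + 78858) = 1/(-2388 + 78858) = 1/76470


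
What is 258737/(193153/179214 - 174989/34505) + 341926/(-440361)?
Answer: -704573910069623244796/10875038287751541 ≈ -64788.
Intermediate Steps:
258737/(193153/179214 - 174989/34505) + 341926/(-440361) = 258737/(193153*(1/179214) - 174989*1/34505) + 341926*(-1/440361) = 258737/(193153/179214 - 174989/34505) - 341926/440361 = 258737/(-24695734381/6183779070) - 341926/440361 = 258737*(-6183779070/24695734381) - 341926/440361 = -1599972445234590/24695734381 - 341926/440361 = -704573910069623244796/10875038287751541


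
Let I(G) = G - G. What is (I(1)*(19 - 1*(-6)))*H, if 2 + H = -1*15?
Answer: 0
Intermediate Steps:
I(G) = 0
H = -17 (H = -2 - 1*15 = -2 - 15 = -17)
(I(1)*(19 - 1*(-6)))*H = (0*(19 - 1*(-6)))*(-17) = (0*(19 + 6))*(-17) = (0*25)*(-17) = 0*(-17) = 0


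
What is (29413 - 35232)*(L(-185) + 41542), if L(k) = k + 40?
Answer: -240889143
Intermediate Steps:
L(k) = 40 + k
(29413 - 35232)*(L(-185) + 41542) = (29413 - 35232)*((40 - 185) + 41542) = -5819*(-145 + 41542) = -5819*41397 = -240889143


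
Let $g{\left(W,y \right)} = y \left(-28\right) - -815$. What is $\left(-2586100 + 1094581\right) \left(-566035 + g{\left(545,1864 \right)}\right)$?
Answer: $920881728828$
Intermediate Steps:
$g{\left(W,y \right)} = 815 - 28 y$ ($g{\left(W,y \right)} = - 28 y + 815 = 815 - 28 y$)
$\left(-2586100 + 1094581\right) \left(-566035 + g{\left(545,1864 \right)}\right) = \left(-2586100 + 1094581\right) \left(-566035 + \left(815 - 52192\right)\right) = - 1491519 \left(-566035 + \left(815 - 52192\right)\right) = - 1491519 \left(-566035 - 51377\right) = \left(-1491519\right) \left(-617412\right) = 920881728828$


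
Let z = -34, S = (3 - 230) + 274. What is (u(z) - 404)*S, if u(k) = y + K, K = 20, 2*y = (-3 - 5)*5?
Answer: -18988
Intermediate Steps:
y = -20 (y = ((-3 - 5)*5)/2 = (-8*5)/2 = (1/2)*(-40) = -20)
S = 47 (S = -227 + 274 = 47)
u(k) = 0 (u(k) = -20 + 20 = 0)
(u(z) - 404)*S = (0 - 404)*47 = -404*47 = -18988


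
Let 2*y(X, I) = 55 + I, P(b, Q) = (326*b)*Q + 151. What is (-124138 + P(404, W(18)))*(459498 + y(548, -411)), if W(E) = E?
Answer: 1031947354200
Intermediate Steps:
P(b, Q) = 151 + 326*Q*b (P(b, Q) = 326*Q*b + 151 = 151 + 326*Q*b)
y(X, I) = 55/2 + I/2 (y(X, I) = (55 + I)/2 = 55/2 + I/2)
(-124138 + P(404, W(18)))*(459498 + y(548, -411)) = (-124138 + (151 + 326*18*404))*(459498 + (55/2 + (1/2)*(-411))) = (-124138 + (151 + 2370672))*(459498 + (55/2 - 411/2)) = (-124138 + 2370823)*(459498 - 178) = 2246685*459320 = 1031947354200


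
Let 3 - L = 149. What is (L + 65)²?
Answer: 6561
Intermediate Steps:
L = -146 (L = 3 - 1*149 = 3 - 149 = -146)
(L + 65)² = (-146 + 65)² = (-81)² = 6561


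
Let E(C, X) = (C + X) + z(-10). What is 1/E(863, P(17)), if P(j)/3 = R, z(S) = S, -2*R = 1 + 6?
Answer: 2/1685 ≈ 0.0011869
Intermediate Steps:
R = -7/2 (R = -(1 + 6)/2 = -½*7 = -7/2 ≈ -3.5000)
P(j) = -21/2 (P(j) = 3*(-7/2) = -21/2)
E(C, X) = -10 + C + X (E(C, X) = (C + X) - 10 = -10 + C + X)
1/E(863, P(17)) = 1/(-10 + 863 - 21/2) = 1/(1685/2) = 2/1685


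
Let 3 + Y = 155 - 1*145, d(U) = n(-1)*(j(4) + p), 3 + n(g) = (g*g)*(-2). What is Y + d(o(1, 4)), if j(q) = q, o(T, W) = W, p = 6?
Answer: -43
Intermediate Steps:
n(g) = -3 - 2*g² (n(g) = -3 + (g*g)*(-2) = -3 + g²*(-2) = -3 - 2*g²)
d(U) = -50 (d(U) = (-3 - 2*(-1)²)*(4 + 6) = (-3 - 2*1)*10 = (-3 - 2)*10 = -5*10 = -50)
Y = 7 (Y = -3 + (155 - 1*145) = -3 + (155 - 145) = -3 + 10 = 7)
Y + d(o(1, 4)) = 7 - 50 = -43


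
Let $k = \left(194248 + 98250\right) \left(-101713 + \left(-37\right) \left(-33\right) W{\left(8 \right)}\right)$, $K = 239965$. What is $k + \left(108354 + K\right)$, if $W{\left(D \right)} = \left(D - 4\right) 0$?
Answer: $-29750500755$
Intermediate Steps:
$W{\left(D \right)} = 0$ ($W{\left(D \right)} = \left(-4 + D\right) 0 = 0$)
$k = -29750849074$ ($k = \left(194248 + 98250\right) \left(-101713 + \left(-37\right) \left(-33\right) 0\right) = 292498 \left(-101713 + 1221 \cdot 0\right) = 292498 \left(-101713 + 0\right) = 292498 \left(-101713\right) = -29750849074$)
$k + \left(108354 + K\right) = -29750849074 + \left(108354 + 239965\right) = -29750849074 + 348319 = -29750500755$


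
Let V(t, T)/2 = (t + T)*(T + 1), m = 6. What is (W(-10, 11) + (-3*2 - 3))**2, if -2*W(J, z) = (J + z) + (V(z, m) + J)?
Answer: 61009/4 ≈ 15252.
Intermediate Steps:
V(t, T) = 2*(1 + T)*(T + t) (V(t, T) = 2*((t + T)*(T + 1)) = 2*((T + t)*(1 + T)) = 2*((1 + T)*(T + t)) = 2*(1 + T)*(T + t))
W(J, z) = -42 - J - 15*z/2 (W(J, z) = -((J + z) + ((2*6 + 2*z + 2*6**2 + 2*6*z) + J))/2 = -((J + z) + ((12 + 2*z + 2*36 + 12*z) + J))/2 = -((J + z) + ((12 + 2*z + 72 + 12*z) + J))/2 = -((J + z) + ((84 + 14*z) + J))/2 = -((J + z) + (84 + J + 14*z))/2 = -(84 + 2*J + 15*z)/2 = -42 - J - 15*z/2)
(W(-10, 11) + (-3*2 - 3))**2 = ((-42 - 1*(-10) - 15/2*11) + (-3*2 - 3))**2 = ((-42 + 10 - 165/2) + (-6 - 3))**2 = (-229/2 - 9)**2 = (-247/2)**2 = 61009/4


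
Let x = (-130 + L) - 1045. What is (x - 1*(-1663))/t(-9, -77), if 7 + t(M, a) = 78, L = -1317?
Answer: -829/71 ≈ -11.676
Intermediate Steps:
t(M, a) = 71 (t(M, a) = -7 + 78 = 71)
x = -2492 (x = (-130 - 1317) - 1045 = -1447 - 1045 = -2492)
(x - 1*(-1663))/t(-9, -77) = (-2492 - 1*(-1663))/71 = (-2492 + 1663)*(1/71) = -829*1/71 = -829/71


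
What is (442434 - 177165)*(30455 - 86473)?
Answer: -14859838842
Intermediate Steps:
(442434 - 177165)*(30455 - 86473) = 265269*(-56018) = -14859838842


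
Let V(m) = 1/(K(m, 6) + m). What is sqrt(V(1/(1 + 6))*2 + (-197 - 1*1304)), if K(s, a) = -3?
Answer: I*sqrt(150170)/10 ≈ 38.752*I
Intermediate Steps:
V(m) = 1/(-3 + m)
sqrt(V(1/(1 + 6))*2 + (-197 - 1*1304)) = sqrt(2/(-3 + 1/(1 + 6)) + (-197 - 1*1304)) = sqrt(2/(-3 + 1/7) + (-197 - 1304)) = sqrt(2/(-3 + 1/7) - 1501) = sqrt(2/(-20/7) - 1501) = sqrt(-7/20*2 - 1501) = sqrt(-7/10 - 1501) = sqrt(-15017/10) = I*sqrt(150170)/10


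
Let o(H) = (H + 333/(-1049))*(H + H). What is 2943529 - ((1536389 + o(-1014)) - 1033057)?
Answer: 401936121/1049 ≈ 3.8316e+5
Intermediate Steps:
o(H) = 2*H*(-333/1049 + H) (o(H) = (H + 333*(-1/1049))*(2*H) = (H - 333/1049)*(2*H) = (-333/1049 + H)*(2*H) = 2*H*(-333/1049 + H))
2943529 - ((1536389 + o(-1014)) - 1033057) = 2943529 - ((1536389 + (2/1049)*(-1014)*(-333 + 1049*(-1014))) - 1033057) = 2943529 - ((1536389 + (2/1049)*(-1014)*(-333 - 1063686)) - 1033057) = 2943529 - ((1536389 + (2/1049)*(-1014)*(-1064019)) - 1033057) = 2943529 - ((1536389 + 2157830532/1049) - 1033057) = 2943529 - (3769502593/1049 - 1033057) = 2943529 - 1*2685825800/1049 = 2943529 - 2685825800/1049 = 401936121/1049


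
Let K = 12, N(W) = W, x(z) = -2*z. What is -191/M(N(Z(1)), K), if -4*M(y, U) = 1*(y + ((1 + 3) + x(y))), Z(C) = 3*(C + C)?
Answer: -382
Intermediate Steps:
Z(C) = 6*C (Z(C) = 3*(2*C) = 6*C)
M(y, U) = -1 + y/4 (M(y, U) = -(y + ((1 + 3) - 2*y))/4 = -(y + (4 - 2*y))/4 = -(4 - y)/4 = -1 + y/4)
-191/M(N(Z(1)), K) = -191/(-1 + (6*1)/4) = -191/(-1 + (¼)*6) = -191/(-1 + 3/2) = -191/½ = -191*2 = -382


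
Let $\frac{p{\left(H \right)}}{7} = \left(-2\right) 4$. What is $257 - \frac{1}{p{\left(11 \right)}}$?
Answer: $\frac{14393}{56} \approx 257.02$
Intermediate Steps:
$p{\left(H \right)} = -56$ ($p{\left(H \right)} = 7 \left(\left(-2\right) 4\right) = 7 \left(-8\right) = -56$)
$257 - \frac{1}{p{\left(11 \right)}} = 257 - \frac{1}{-56} = 257 - - \frac{1}{56} = 257 + \frac{1}{56} = \frac{14393}{56}$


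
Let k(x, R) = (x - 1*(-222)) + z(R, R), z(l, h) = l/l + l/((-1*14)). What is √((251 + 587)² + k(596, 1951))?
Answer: √137773034/14 ≈ 838.41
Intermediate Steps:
z(l, h) = 1 - l/14 (z(l, h) = 1 + l/(-14) = 1 + l*(-1/14) = 1 - l/14)
k(x, R) = 223 + x - R/14 (k(x, R) = (x - 1*(-222)) + (1 - R/14) = (x + 222) + (1 - R/14) = (222 + x) + (1 - R/14) = 223 + x - R/14)
√((251 + 587)² + k(596, 1951)) = √((251 + 587)² + (223 + 596 - 1/14*1951)) = √(838² + (223 + 596 - 1951/14)) = √(702244 + 9515/14) = √(9840931/14) = √137773034/14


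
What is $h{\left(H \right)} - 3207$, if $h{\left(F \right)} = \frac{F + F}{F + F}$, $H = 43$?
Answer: $-3206$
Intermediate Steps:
$h{\left(F \right)} = 1$ ($h{\left(F \right)} = \frac{2 F}{2 F} = 2 F \frac{1}{2 F} = 1$)
$h{\left(H \right)} - 3207 = 1 - 3207 = -3206$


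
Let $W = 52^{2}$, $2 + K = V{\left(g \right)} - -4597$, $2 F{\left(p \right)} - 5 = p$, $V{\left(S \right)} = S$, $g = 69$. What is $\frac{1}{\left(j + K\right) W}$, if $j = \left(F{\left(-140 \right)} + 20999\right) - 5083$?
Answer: $\frac{1}{55465800} \approx 1.8029 \cdot 10^{-8}$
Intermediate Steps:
$F{\left(p \right)} = \frac{5}{2} + \frac{p}{2}$
$j = \frac{31697}{2}$ ($j = \left(\left(\frac{5}{2} + \frac{1}{2} \left(-140\right)\right) + 20999\right) - 5083 = \left(\left(\frac{5}{2} - 70\right) + 20999\right) - 5083 = \left(- \frac{135}{2} + 20999\right) - 5083 = \frac{41863}{2} - 5083 = \frac{31697}{2} \approx 15849.0$)
$K = 4664$ ($K = -2 + \left(69 - -4597\right) = -2 + \left(69 + 4597\right) = -2 + 4666 = 4664$)
$W = 2704$
$\frac{1}{\left(j + K\right) W} = \frac{1}{\left(\frac{31697}{2} + 4664\right) 2704} = \frac{1}{\frac{41025}{2}} \cdot \frac{1}{2704} = \frac{2}{41025} \cdot \frac{1}{2704} = \frac{1}{55465800}$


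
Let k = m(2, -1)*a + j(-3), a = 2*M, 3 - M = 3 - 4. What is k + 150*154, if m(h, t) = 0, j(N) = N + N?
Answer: 23094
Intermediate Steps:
j(N) = 2*N
M = 4 (M = 3 - (3 - 4) = 3 - 1*(-1) = 3 + 1 = 4)
a = 8 (a = 2*4 = 8)
k = -6 (k = 0*8 + 2*(-3) = 0 - 6 = -6)
k + 150*154 = -6 + 150*154 = -6 + 23100 = 23094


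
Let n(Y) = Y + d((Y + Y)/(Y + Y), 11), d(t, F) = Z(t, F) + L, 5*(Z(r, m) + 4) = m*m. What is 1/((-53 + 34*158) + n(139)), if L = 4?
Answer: 5/27411 ≈ 0.00018241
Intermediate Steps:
Z(r, m) = -4 + m²/5 (Z(r, m) = -4 + (m*m)/5 = -4 + m²/5)
d(t, F) = F²/5 (d(t, F) = (-4 + F²/5) + 4 = F²/5)
n(Y) = 121/5 + Y (n(Y) = Y + (⅕)*11² = Y + (⅕)*121 = Y + 121/5 = 121/5 + Y)
1/((-53 + 34*158) + n(139)) = 1/((-53 + 34*158) + (121/5 + 139)) = 1/((-53 + 5372) + 816/5) = 1/(5319 + 816/5) = 1/(27411/5) = 5/27411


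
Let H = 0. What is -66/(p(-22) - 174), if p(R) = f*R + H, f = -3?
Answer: 11/18 ≈ 0.61111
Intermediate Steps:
p(R) = -3*R (p(R) = -3*R + 0 = -3*R)
-66/(p(-22) - 174) = -66/(-3*(-22) - 174) = -66/(66 - 174) = -66/(-108) = -1/108*(-66) = 11/18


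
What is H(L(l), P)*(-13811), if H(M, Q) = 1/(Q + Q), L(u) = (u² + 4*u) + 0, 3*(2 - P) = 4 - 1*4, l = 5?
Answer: -13811/4 ≈ -3452.8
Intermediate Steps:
P = 2 (P = 2 - (4 - 1*4)/3 = 2 - (4 - 4)/3 = 2 - ⅓*0 = 2 + 0 = 2)
L(u) = u² + 4*u
H(M, Q) = 1/(2*Q)
H(L(l), P)*(-13811) = ((½)/2)*(-13811) = ((½)*(½))*(-13811) = (¼)*(-13811) = -13811/4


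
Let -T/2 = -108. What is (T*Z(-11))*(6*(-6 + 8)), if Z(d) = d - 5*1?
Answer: -41472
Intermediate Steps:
T = 216 (T = -2*(-108) = 216)
Z(d) = -5 + d (Z(d) = d - 5 = -5 + d)
(T*Z(-11))*(6*(-6 + 8)) = (216*(-5 - 11))*(6*(-6 + 8)) = (216*(-16))*(6*2) = -3456*12 = -41472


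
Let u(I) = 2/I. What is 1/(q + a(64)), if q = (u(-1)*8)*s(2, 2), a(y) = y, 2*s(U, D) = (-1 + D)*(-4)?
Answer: 1/96 ≈ 0.010417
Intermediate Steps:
s(U, D) = 2 - 2*D (s(U, D) = ((-1 + D)*(-4))/2 = (4 - 4*D)/2 = 2 - 2*D)
q = 32 (q = ((2/(-1))*8)*(2 - 2*2) = ((2*(-1))*8)*(2 - 4) = -2*8*(-2) = -16*(-2) = 32)
1/(q + a(64)) = 1/(32 + 64) = 1/96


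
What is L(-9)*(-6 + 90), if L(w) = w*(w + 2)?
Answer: 5292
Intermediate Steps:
L(w) = w*(2 + w)
L(-9)*(-6 + 90) = (-9*(2 - 9))*(-6 + 90) = -9*(-7)*84 = 63*84 = 5292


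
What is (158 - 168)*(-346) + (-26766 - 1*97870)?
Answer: -121176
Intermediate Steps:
(158 - 168)*(-346) + (-26766 - 1*97870) = -10*(-346) + (-26766 - 97870) = 3460 - 124636 = -121176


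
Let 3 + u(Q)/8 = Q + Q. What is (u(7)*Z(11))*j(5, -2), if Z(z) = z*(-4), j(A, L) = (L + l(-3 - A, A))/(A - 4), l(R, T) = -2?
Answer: 15488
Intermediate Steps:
u(Q) = -24 + 16*Q (u(Q) = -24 + 8*(Q + Q) = -24 + 8*(2*Q) = -24 + 16*Q)
j(A, L) = (-2 + L)/(-4 + A) (j(A, L) = (L - 2)/(A - 4) = (-2 + L)/(-4 + A))
Z(z) = -4*z
(u(7)*Z(11))*j(5, -2) = ((-24 + 16*7)*(-4*11))*((-2 - 2)/(-4 + 5)) = ((-24 + 112)*(-44))*(-4/1) = (88*(-44))*(1*(-4)) = -3872*(-4) = 15488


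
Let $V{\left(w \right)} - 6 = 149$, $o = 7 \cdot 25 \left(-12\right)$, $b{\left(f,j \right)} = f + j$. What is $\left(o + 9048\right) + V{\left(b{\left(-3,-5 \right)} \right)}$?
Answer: $7103$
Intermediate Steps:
$o = -2100$ ($o = 175 \left(-12\right) = -2100$)
$V{\left(w \right)} = 155$ ($V{\left(w \right)} = 6 + 149 = 155$)
$\left(o + 9048\right) + V{\left(b{\left(-3,-5 \right)} \right)} = \left(-2100 + 9048\right) + 155 = 6948 + 155 = 7103$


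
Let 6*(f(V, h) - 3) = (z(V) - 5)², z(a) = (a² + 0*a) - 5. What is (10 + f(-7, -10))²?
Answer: 284089/4 ≈ 71022.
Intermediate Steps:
z(a) = -5 + a² (z(a) = (a² + 0) - 5 = a² - 5 = -5 + a²)
f(V, h) = 3 + (-10 + V²)²/6 (f(V, h) = 3 + ((-5 + V²) - 5)²/6 = 3 + (-10 + V²)²/6)
(10 + f(-7, -10))² = (10 + (3 + (-10 + (-7)²)²/6))² = (10 + (3 + (-10 + 49)²/6))² = (10 + (3 + (⅙)*39²))² = (10 + (3 + (⅙)*1521))² = (10 + (3 + 507/2))² = (10 + 513/2)² = (533/2)² = 284089/4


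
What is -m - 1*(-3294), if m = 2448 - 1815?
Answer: 2661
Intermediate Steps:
m = 633
-m - 1*(-3294) = -1*633 - 1*(-3294) = -633 + 3294 = 2661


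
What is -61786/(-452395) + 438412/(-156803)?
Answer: -188647166582/70936893185 ≈ -2.6594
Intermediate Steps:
-61786/(-452395) + 438412/(-156803) = -61786*(-1/452395) + 438412*(-1/156803) = 61786/452395 - 438412/156803 = -188647166582/70936893185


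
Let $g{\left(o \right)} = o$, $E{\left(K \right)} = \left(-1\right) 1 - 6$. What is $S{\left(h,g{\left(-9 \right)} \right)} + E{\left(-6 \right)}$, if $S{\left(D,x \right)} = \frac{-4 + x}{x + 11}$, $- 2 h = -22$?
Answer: $- \frac{27}{2} \approx -13.5$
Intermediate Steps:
$h = 11$ ($h = \left(- \frac{1}{2}\right) \left(-22\right) = 11$)
$E{\left(K \right)} = -7$ ($E{\left(K \right)} = -1 - 6 = -7$)
$S{\left(D,x \right)} = \frac{-4 + x}{11 + x}$
$S{\left(h,g{\left(-9 \right)} \right)} + E{\left(-6 \right)} = \frac{-4 - 9}{11 - 9} - 7 = \frac{1}{2} \left(-13\right) - 7 = - \frac{13}{2} - 7 = - \frac{27}{2}$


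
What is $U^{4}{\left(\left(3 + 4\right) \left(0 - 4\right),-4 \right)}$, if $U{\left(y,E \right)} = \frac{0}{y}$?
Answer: $0$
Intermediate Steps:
$U{\left(y,E \right)} = 0$
$U^{4}{\left(\left(3 + 4\right) \left(0 - 4\right),-4 \right)} = 0^{4} = 0$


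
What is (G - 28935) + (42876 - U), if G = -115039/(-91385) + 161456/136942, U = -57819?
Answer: 449033528923249/6257222335 ≈ 71763.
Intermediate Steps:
G = 15254163649/6257222335 (G = -115039*(-1/91385) + 161456*(1/136942) = 115039/91385 + 80728/68471 = 15254163649/6257222335 ≈ 2.4379)
(G - 28935) + (42876 - U) = (15254163649/6257222335 - 28935) + (42876 - 1*(-57819)) = -181037474099576/6257222335 + (42876 + 57819) = -181037474099576/6257222335 + 100695 = 449033528923249/6257222335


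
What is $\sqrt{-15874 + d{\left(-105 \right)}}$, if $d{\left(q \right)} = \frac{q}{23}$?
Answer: $\frac{i \sqrt{8399761}}{23} \approx 126.01 i$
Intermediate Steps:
$d{\left(q \right)} = \frac{q}{23}$ ($d{\left(q \right)} = q \frac{1}{23} = \frac{q}{23}$)
$\sqrt{-15874 + d{\left(-105 \right)}} = \sqrt{-15874 + \frac{1}{23} \left(-105\right)} = \sqrt{-15874 - \frac{105}{23}} = \sqrt{- \frac{365207}{23}} = \frac{i \sqrt{8399761}}{23}$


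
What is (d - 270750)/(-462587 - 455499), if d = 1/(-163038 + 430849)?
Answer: 72509828249/245873529746 ≈ 0.29491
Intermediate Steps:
d = 1/267811 ≈ 3.7340e-6
(d - 270750)/(-462587 - 455499) = (1/267811 - 270750)/(-462587 - 455499) = -72509828249/267811/(-918086) = -72509828249/267811*(-1/918086) = 72509828249/245873529746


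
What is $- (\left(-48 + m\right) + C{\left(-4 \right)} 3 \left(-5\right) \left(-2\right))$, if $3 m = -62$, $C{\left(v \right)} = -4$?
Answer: $\frac{566}{3} \approx 188.67$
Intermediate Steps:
$m = - \frac{62}{3}$ ($m = \frac{1}{3} \left(-62\right) = - \frac{62}{3} \approx -20.667$)
$- (\left(-48 + m\right) + C{\left(-4 \right)} 3 \left(-5\right) \left(-2\right)) = - (\left(-48 - \frac{62}{3}\right) + - 4 \cdot 3 \left(-5\right) \left(-2\right)) = - (- \frac{206}{3} + \left(-4\right) \left(-15\right) \left(-2\right)) = - (- \frac{206}{3} + 60 \left(-2\right)) = - (- \frac{206}{3} - 120) = \left(-1\right) \left(- \frac{566}{3}\right) = \frac{566}{3}$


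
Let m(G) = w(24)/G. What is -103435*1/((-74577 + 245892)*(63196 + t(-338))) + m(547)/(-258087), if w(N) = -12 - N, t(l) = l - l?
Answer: -947502597305/101893663615800924 ≈ -9.2989e-6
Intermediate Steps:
t(l) = 0
m(G) = -36/G (m(G) = (-12 - 1*24)/G = (-12 - 24)/G = -36/G)
-103435*1/((-74577 + 245892)*(63196 + t(-338))) + m(547)/(-258087) = -103435*1/((-74577 + 245892)*(63196 + 0)) - 36/547/(-258087) = -103435/(63196*171315) - 36*1/547*(-1/258087) = -103435/10826422740 - 36/547*(-1/258087) = -103435*1/10826422740 + 12/47057863 = -20687/2165284548 + 12/47057863 = -947502597305/101893663615800924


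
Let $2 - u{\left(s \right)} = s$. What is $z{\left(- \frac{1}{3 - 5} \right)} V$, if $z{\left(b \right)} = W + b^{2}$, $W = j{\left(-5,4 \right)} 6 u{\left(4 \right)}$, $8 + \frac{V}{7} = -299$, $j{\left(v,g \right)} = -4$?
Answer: $- \frac{414757}{4} \approx -1.0369 \cdot 10^{5}$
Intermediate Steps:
$u{\left(s \right)} = 2 - s$
$V = -2149$ ($V = -56 + 7 \left(-299\right) = -56 - 2093 = -2149$)
$W = 48$ ($W = \left(-4\right) 6 \left(2 - 4\right) = - 24 \left(2 - 4\right) = \left(-24\right) \left(-2\right) = 48$)
$z{\left(b \right)} = 48 + b^{2}$
$z{\left(- \frac{1}{3 - 5} \right)} V = \left(48 + \left(- \frac{1}{3 - 5}\right)^{2}\right) \left(-2149\right) = \left(48 + \left(- \frac{1}{-2}\right)^{2}\right) \left(-2149\right) = \left(48 + \left(\left(-1\right) \left(- \frac{1}{2}\right)\right)^{2}\right) \left(-2149\right) = \left(48 + \left(\frac{1}{2}\right)^{2}\right) \left(-2149\right) = \left(48 + \frac{1}{4}\right) \left(-2149\right) = \frac{193}{4} \left(-2149\right) = - \frac{414757}{4}$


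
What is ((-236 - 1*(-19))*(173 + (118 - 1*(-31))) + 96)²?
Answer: 4868969284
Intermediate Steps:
((-236 - 1*(-19))*(173 + (118 - 1*(-31))) + 96)² = ((-236 + 19)*(173 + (118 + 31)) + 96)² = (-217*(173 + 149) + 96)² = (-217*322 + 96)² = (-69874 + 96)² = (-69778)² = 4868969284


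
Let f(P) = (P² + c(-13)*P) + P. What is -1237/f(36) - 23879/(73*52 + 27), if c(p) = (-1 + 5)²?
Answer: -50290183/7294284 ≈ -6.8945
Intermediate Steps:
c(p) = 16 (c(p) = 4² = 16)
f(P) = P² + 17*P (f(P) = (P² + 16*P) + P = P² + 17*P)
-1237/f(36) - 23879/(73*52 + 27) = -1237*1/(36*(17 + 36)) - 23879/(73*52 + 27) = -1237/(36*53) - 23879/(3796 + 27) = -1237/1908 - 23879/3823 = -50290183/7294284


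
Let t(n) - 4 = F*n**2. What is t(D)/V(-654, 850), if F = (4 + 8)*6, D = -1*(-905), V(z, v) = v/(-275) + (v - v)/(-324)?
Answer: -19078466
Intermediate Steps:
V(z, v) = -v/275 (V(z, v) = v*(-1/275) + 0*(-1/324) = -v/275 + 0 = -v/275)
D = 905
F = 72 (F = 12*6 = 72)
t(n) = 4 + 72*n**2
t(D)/V(-654, 850) = (4 + 72*905**2)/((-1/275*850)) = (4 + 72*819025)/(-34/11) = (4 + 58969800)*(-11/34) = 58969804*(-11/34) = -19078466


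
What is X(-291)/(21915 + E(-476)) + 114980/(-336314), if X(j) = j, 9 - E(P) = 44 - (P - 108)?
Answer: -115749157/325551952 ≈ -0.35555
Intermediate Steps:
E(P) = -143 + P (E(P) = 9 - (44 - (P - 108)) = 9 - (44 - (-108 + P)) = 9 - (44 + (108 - P)) = 9 - (152 - P) = 9 + (-152 + P) = -143 + P)
X(-291)/(21915 + E(-476)) + 114980/(-336314) = -291/(21915 + (-143 - 476)) + 114980/(-336314) = -291/(21915 - 619) + 114980*(-1/336314) = -291/21296 - 57490/168157 = -115749157/325551952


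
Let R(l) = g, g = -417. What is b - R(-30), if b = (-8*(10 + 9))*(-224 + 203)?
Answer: 3609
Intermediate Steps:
R(l) = -417
b = 3192 (b = -8*19*(-21) = -152*(-21) = 3192)
b - R(-30) = 3192 - 1*(-417) = 3192 + 417 = 3609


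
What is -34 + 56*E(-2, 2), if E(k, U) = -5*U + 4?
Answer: -370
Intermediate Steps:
E(k, U) = 4 - 5*U
-34 + 56*E(-2, 2) = -34 + 56*(4 - 5*2) = -34 + 56*(4 - 10) = -34 + 56*(-6) = -34 - 336 = -370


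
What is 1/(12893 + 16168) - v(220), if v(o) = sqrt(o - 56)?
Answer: 1/29061 - 2*sqrt(41) ≈ -12.806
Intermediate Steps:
v(o) = sqrt(-56 + o)
1/(12893 + 16168) - v(220) = 1/(12893 + 16168) - sqrt(-56 + 220) = 1/29061 - sqrt(164) = 1/29061 - 2*sqrt(41)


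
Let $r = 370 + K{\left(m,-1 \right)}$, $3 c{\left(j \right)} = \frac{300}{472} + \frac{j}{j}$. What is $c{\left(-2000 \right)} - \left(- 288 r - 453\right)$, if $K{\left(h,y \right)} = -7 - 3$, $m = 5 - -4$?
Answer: $\frac{36863275}{354} \approx 1.0413 \cdot 10^{5}$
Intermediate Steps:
$m = 9$ ($m = 5 + 4 = 9$)
$K{\left(h,y \right)} = -10$
$c{\left(j \right)} = \frac{193}{354}$ ($c{\left(j \right)} = \frac{\frac{300}{472} + \frac{j}{j}}{3} = \frac{300 \cdot \frac{1}{472} + 1}{3} = \frac{\frac{75}{118} + 1}{3} = \frac{1}{3} \cdot \frac{193}{118} = \frac{193}{354}$)
$r = 360$ ($r = 370 - 10 = 360$)
$c{\left(-2000 \right)} - \left(- 288 r - 453\right) = \frac{193}{354} - \left(\left(-288\right) 360 - 453\right) = \frac{193}{354} - \left(-103680 - 453\right) = \frac{193}{354} - -104133 = \frac{193}{354} + 104133 = \frac{36863275}{354}$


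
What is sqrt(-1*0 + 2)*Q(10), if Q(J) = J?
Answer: 10*sqrt(2) ≈ 14.142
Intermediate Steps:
sqrt(-1*0 + 2)*Q(10) = sqrt(-1*0 + 2)*10 = sqrt(0 + 2)*10 = sqrt(2)*10 = 10*sqrt(2)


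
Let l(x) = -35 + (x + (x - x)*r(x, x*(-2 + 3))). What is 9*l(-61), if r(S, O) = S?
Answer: -864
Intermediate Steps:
l(x) = -35 + x (l(x) = -35 + (x + (x - x)*x) = -35 + (x + 0*x) = -35 + (x + 0) = -35 + x)
9*l(-61) = 9*(-35 - 61) = 9*(-96) = -864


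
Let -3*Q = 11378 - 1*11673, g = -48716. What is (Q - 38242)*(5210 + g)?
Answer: 1659478362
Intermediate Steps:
Q = 295/3 (Q = -(11378 - 1*11673)/3 = -(11378 - 11673)/3 = -⅓*(-295) = 295/3 ≈ 98.333)
(Q - 38242)*(5210 + g) = (295/3 - 38242)*(5210 - 48716) = -114431/3*(-43506) = 1659478362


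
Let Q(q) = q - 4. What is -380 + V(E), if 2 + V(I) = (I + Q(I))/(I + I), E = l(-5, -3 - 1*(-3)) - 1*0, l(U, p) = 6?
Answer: -1144/3 ≈ -381.33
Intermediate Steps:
Q(q) = -4 + q
E = 6 (E = 6 - 1*0 = 6 + 0 = 6)
V(I) = -2 + (-4 + 2*I)/(2*I) (V(I) = -2 + (I + (-4 + I))/(I + I) = -2 + (-4 + 2*I)/((2*I)) = -2 + (-4 + 2*I)*(1/(2*I)) = -2 + (-4 + 2*I)/(2*I))
-380 + V(E) = -380 + (-2 - 1*6)/6 = -380 + (-2 - 6)/6 = -380 + (⅙)*(-8) = -380 - 4/3 = -1144/3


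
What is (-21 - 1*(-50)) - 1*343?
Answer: -314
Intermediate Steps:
(-21 - 1*(-50)) - 1*343 = (-21 + 50) - 343 = 29 - 343 = -314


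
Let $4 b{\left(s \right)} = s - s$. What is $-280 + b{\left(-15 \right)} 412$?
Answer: $-280$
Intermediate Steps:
$b{\left(s \right)} = 0$ ($b{\left(s \right)} = \frac{s - s}{4} = \frac{1}{4} \cdot 0 = 0$)
$-280 + b{\left(-15 \right)} 412 = -280 + 0 \cdot 412 = -280 + 0 = -280$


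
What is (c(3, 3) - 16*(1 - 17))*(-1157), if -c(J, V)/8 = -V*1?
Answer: -323960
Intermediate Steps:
c(J, V) = 8*V (c(J, V) = -8*(-V) = -(-8)*V = 8*V)
(c(3, 3) - 16*(1 - 17))*(-1157) = (8*3 - 16*(1 - 17))*(-1157) = (24 - 16*(-16))*(-1157) = (24 + 256)*(-1157) = 280*(-1157) = -323960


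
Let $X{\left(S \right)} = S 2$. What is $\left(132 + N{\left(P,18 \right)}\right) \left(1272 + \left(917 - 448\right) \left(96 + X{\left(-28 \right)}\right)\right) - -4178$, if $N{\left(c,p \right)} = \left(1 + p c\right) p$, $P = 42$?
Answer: $275604434$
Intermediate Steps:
$X{\left(S \right)} = 2 S$
$N{\left(c,p \right)} = p \left(1 + c p\right)$ ($N{\left(c,p \right)} = \left(1 + c p\right) p = p \left(1 + c p\right)$)
$\left(132 + N{\left(P,18 \right)}\right) \left(1272 + \left(917 - 448\right) \left(96 + X{\left(-28 \right)}\right)\right) - -4178 = \left(132 + 18 \left(1 + 42 \cdot 18\right)\right) \left(1272 + \left(917 - 448\right) \left(96 + 2 \left(-28\right)\right)\right) - -4178 = \left(132 + 18 \left(1 + 756\right)\right) \left(1272 + 469 \left(96 - 56\right)\right) + 4178 = \left(132 + 18 \cdot 757\right) \left(1272 + 469 \cdot 40\right) + 4178 = \left(132 + 13626\right) \left(1272 + 18760\right) + 4178 = 13758 \cdot 20032 + 4178 = 275600256 + 4178 = 275604434$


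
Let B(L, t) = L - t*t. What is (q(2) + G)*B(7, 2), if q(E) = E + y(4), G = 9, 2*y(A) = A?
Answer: 39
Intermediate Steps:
y(A) = A/2
B(L, t) = L - t**2
q(E) = 2 + E (q(E) = E + (1/2)*4 = E + 2 = 2 + E)
(q(2) + G)*B(7, 2) = ((2 + 2) + 9)*(7 - 1*2**2) = (4 + 9)*(7 - 1*4) = 13*(7 - 4) = 13*3 = 39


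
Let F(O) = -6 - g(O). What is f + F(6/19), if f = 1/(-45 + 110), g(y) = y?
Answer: -7781/1235 ≈ -6.3004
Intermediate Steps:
F(O) = -6 - O
f = 1/65 ≈ 0.015385
f + F(6/19) = 1/65 + (-6 - 6/19) = 1/65 - 120/19 = -7781/1235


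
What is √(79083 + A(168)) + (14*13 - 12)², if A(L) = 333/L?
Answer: 28900 + √62002626/28 ≈ 29181.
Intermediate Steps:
√(79083 + A(168)) + (14*13 - 12)² = √(79083 + 333/168) + (14*13 - 12)² = √(79083 + 333*(1/168)) + (182 - 12)² = √(79083 + 111/56) + 170² = √(4428759/56) + 28900 = √62002626/28 + 28900 = 28900 + √62002626/28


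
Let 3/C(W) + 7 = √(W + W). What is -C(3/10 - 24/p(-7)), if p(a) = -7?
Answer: 735/1454 + 9*√1015/1454 ≈ 0.70270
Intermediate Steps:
C(W) = 3/(-7 + √2*√W) (C(W) = 3/(-7 + √(W + W)) = 3/(-7 + √(2*W)) = 3/(-7 + √2*√W))
-C(3/10 - 24/p(-7)) = -3/(-7 + √2*√(3/10 - 24/(-7))) = -3/(-7 + √2*√(3*(⅒) - 24*(-⅐))) = -3/(-7 + √2*√(3/10 + 24/7)) = -3/(-7 + √2*√(261/70)) = -3/(-7 + √2*(3*√2030/70)) = -3/(-7 + 3*√1015/35)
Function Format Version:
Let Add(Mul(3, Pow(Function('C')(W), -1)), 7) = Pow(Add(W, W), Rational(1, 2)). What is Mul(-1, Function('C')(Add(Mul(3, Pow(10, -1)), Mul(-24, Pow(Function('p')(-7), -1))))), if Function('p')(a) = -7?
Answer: Add(Rational(735, 1454), Mul(Rational(9, 1454), Pow(1015, Rational(1, 2)))) ≈ 0.70270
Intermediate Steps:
Function('C')(W) = Mul(3, Pow(Add(-7, Mul(Pow(2, Rational(1, 2)), Pow(W, Rational(1, 2)))), -1)) (Function('C')(W) = Mul(3, Pow(Add(-7, Pow(Add(W, W), Rational(1, 2))), -1)) = Mul(3, Pow(Add(-7, Pow(Mul(2, W), Rational(1, 2))), -1)) = Mul(3, Pow(Add(-7, Mul(Pow(2, Rational(1, 2)), Pow(W, Rational(1, 2)))), -1)))
Mul(-1, Function('C')(Add(Mul(3, Pow(10, -1)), Mul(-24, Pow(Function('p')(-7), -1))))) = Mul(-1, Mul(3, Pow(Add(-7, Mul(Pow(2, Rational(1, 2)), Pow(Add(Mul(3, Pow(10, -1)), Mul(-24, Pow(-7, -1))), Rational(1, 2)))), -1))) = Mul(-1, Mul(3, Pow(Add(-7, Mul(Pow(2, Rational(1, 2)), Pow(Add(Mul(3, Rational(1, 10)), Mul(-24, Rational(-1, 7))), Rational(1, 2)))), -1))) = Mul(-1, Mul(3, Pow(Add(-7, Mul(Pow(2, Rational(1, 2)), Pow(Add(Rational(3, 10), Rational(24, 7)), Rational(1, 2)))), -1))) = Mul(-1, Mul(3, Pow(Add(-7, Mul(Pow(2, Rational(1, 2)), Pow(Rational(261, 70), Rational(1, 2)))), -1))) = Mul(-1, Mul(3, Pow(Add(-7, Mul(Pow(2, Rational(1, 2)), Mul(Rational(3, 70), Pow(2030, Rational(1, 2))))), -1))) = Mul(-1, Mul(3, Pow(Add(-7, Mul(Rational(3, 35), Pow(1015, Rational(1, 2)))), -1))) = Mul(-3, Pow(Add(-7, Mul(Rational(3, 35), Pow(1015, Rational(1, 2)))), -1))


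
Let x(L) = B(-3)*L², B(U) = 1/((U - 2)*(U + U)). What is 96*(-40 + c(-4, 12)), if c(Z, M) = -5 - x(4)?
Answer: -21856/5 ≈ -4371.2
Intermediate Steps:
B(U) = 1/(2*U*(-2 + U)) (B(U) = 1/((-2 + U)*(2*U)) = 1/(2*U*(-2 + U)))
x(L) = L²/30 (x(L) = ((½)/(-3*(-2 - 3)))*L² = ((½)*(-⅓)/(-5))*L² = ((½)*(-⅓)*(-⅕))*L² = L²/30)
c(Z, M) = -83/15 (c(Z, M) = -5 - 4²/30 = -5 - 16/30 = -5 - 1*8/15 = -5 - 8/15 = -83/15)
96*(-40 + c(-4, 12)) = 96*(-40 - 83/15) = 96*(-683/15) = -21856/5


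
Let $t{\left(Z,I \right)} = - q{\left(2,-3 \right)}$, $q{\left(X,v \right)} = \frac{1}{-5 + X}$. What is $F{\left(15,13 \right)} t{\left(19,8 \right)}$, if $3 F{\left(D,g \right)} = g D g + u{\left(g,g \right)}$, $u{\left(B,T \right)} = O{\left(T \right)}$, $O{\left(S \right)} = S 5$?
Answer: $\frac{2600}{9} \approx 288.89$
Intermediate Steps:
$O{\left(S \right)} = 5 S$
$u{\left(B,T \right)} = 5 T$
$t{\left(Z,I \right)} = \frac{1}{3}$ ($t{\left(Z,I \right)} = - \frac{1}{-5 + 2} = - \frac{1}{-3} = \left(-1\right) \left(- \frac{1}{3}\right) = \frac{1}{3}$)
$F{\left(D,g \right)} = \frac{5 g}{3} + \frac{D g^{2}}{3}$ ($F{\left(D,g \right)} = \frac{g D g + 5 g}{3} = \frac{D g g + 5 g}{3} = \frac{D g^{2} + 5 g}{3} = \frac{5 g + D g^{2}}{3} = \frac{5 g}{3} + \frac{D g^{2}}{3}$)
$F{\left(15,13 \right)} t{\left(19,8 \right)} = \frac{1}{3} \cdot 13 \left(5 + 15 \cdot 13\right) \frac{1}{3} = \frac{1}{3} \cdot 13 \left(5 + 195\right) \frac{1}{3} = \frac{1}{3} \cdot 13 \cdot 200 \cdot \frac{1}{3} = \frac{2600}{3} \cdot \frac{1}{3} = \frac{2600}{9}$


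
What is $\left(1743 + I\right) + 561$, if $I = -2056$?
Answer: $248$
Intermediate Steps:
$\left(1743 + I\right) + 561 = \left(1743 - 2056\right) + 561 = -313 + 561 = 248$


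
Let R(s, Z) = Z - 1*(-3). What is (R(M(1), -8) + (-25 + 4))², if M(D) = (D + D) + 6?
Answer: 676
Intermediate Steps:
M(D) = 6 + 2*D (M(D) = 2*D + 6 = 6 + 2*D)
R(s, Z) = 3 + Z (R(s, Z) = Z + 3 = 3 + Z)
(R(M(1), -8) + (-25 + 4))² = ((3 - 8) + (-25 + 4))² = (-5 - 21)² = (-26)² = 676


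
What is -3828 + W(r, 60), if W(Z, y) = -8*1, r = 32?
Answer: -3836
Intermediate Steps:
W(Z, y) = -8
-3828 + W(r, 60) = -3828 - 8 = -3836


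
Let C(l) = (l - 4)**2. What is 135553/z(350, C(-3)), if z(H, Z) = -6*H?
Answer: -135553/2100 ≈ -64.549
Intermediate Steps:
C(l) = (-4 + l)**2
135553/z(350, C(-3)) = 135553/((-6*350)) = 135553/(-2100) = 135553*(-1/2100) = -135553/2100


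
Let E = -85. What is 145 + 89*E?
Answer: -7420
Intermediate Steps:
145 + 89*E = 145 + 89*(-85) = 145 - 7565 = -7420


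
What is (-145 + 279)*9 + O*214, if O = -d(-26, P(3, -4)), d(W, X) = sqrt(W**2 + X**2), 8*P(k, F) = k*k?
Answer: 1206 - 107*sqrt(43345)/4 ≈ -4363.2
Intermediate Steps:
P(k, F) = k**2/8 (P(k, F) = (k*k)/8 = k**2/8)
O = -sqrt(43345)/8 (O = -sqrt((-26)**2 + ((1/8)*3**2)**2) = -sqrt(676 + ((1/8)*9)**2) = -sqrt(676 + (9/8)**2) = -sqrt(676 + 81/64) = -sqrt(43345/64) = -sqrt(43345)/8 ≈ -26.024)
(-145 + 279)*9 + O*214 = (-145 + 279)*9 - sqrt(43345)/8*214 = 134*9 - 107*sqrt(43345)/4 = 1206 - 107*sqrt(43345)/4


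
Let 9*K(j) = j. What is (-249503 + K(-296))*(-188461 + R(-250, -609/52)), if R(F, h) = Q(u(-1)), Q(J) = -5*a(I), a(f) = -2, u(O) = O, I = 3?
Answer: 47025287797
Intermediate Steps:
K(j) = j/9
Q(J) = 10 (Q(J) = -5*(-2) = 10)
R(F, h) = 10
(-249503 + K(-296))*(-188461 + R(-250, -609/52)) = (-249503 + (1/9)*(-296))*(-188461 + 10) = (-249503 - 296/9)*(-188451) = -2245823/9*(-188451) = 47025287797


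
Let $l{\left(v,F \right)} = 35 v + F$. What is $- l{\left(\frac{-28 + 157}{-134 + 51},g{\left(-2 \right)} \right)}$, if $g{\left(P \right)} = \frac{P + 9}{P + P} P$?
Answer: $\frac{8449}{166} \approx 50.898$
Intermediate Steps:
$g{\left(P \right)} = \frac{9}{2} + \frac{P}{2}$ ($g{\left(P \right)} = \frac{9 + P}{2 P} P = \frac{9}{2} + \frac{P}{2}$)
$l{\left(v,F \right)} = F + 35 v$
$- l{\left(\frac{-28 + 157}{-134 + 51},g{\left(-2 \right)} \right)} = - (\left(\frac{9}{2} + \frac{1}{2} \left(-2\right)\right) + 35 \frac{-28 + 157}{-134 + 51}) = - (\left(\frac{9}{2} - 1\right) + 35 \frac{129}{-83}) = - (\frac{7}{2} + 35 \cdot 129 \left(- \frac{1}{83}\right)) = - (\frac{7}{2} + 35 \left(- \frac{129}{83}\right)) = - (\frac{7}{2} - \frac{4515}{83}) = \left(-1\right) \left(- \frac{8449}{166}\right) = \frac{8449}{166}$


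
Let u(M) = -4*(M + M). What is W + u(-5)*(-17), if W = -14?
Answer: -694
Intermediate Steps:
u(M) = -8*M
W + u(-5)*(-17) = -14 - 8*(-5)*(-17) = -14 + 40*(-17) = -14 - 680 = -694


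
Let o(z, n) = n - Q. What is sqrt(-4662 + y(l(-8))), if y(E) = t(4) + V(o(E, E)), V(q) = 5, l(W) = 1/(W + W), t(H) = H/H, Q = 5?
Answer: 4*I*sqrt(291) ≈ 68.235*I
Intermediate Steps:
t(H) = 1
l(W) = 1/(2*W)
o(z, n) = -5 + n (o(z, n) = n - 1*5 = n - 5 = -5 + n)
y(E) = 6 (y(E) = 1 + 5 = 6)
sqrt(-4662 + y(l(-8))) = sqrt(-4662 + 6) = sqrt(-4656) = 4*I*sqrt(291)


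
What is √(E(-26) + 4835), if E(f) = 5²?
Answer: 18*√15 ≈ 69.714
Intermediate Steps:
E(f) = 25
√(E(-26) + 4835) = √(25 + 4835) = √4860 = 18*√15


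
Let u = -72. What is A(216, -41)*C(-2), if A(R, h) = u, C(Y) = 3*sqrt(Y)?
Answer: -216*I*sqrt(2) ≈ -305.47*I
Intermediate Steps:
A(R, h) = -72
A(216, -41)*C(-2) = -216*sqrt(-2) = -216*I*sqrt(2)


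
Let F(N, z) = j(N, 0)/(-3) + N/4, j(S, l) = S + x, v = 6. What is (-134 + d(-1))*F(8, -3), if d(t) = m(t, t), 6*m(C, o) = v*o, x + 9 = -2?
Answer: -405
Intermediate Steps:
x = -11 (x = -9 - 2 = -11)
j(S, l) = -11 + S (j(S, l) = S - 11 = -11 + S)
m(C, o) = o (m(C, o) = (6*o)/6 = o)
d(t) = t
F(N, z) = 11/3 - N/12 (F(N, z) = (-11 + N)/(-3) + N/4 = (-11 + N)*(-⅓) + N*(¼) = (11/3 - N/3) + N/4 = 11/3 - N/12)
(-134 + d(-1))*F(8, -3) = (-134 - 1)*(11/3 - 1/12*8) = -135*(11/3 - ⅔) = -135*3 = -405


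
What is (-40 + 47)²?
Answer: 49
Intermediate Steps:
(-40 + 47)² = 7² = 49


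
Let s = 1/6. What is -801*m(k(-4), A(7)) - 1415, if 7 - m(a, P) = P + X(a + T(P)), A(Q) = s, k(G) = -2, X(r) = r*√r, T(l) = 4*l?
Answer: -13777/2 - 712*I*√3 ≈ -6888.5 - 1233.2*I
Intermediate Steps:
X(r) = r^(3/2)
s = ⅙ ≈ 0.16667
A(Q) = ⅙
m(a, P) = 7 - P - (a + 4*P)^(3/2) (m(a, P) = 7 - (P + (a + 4*P)^(3/2)) = 7 + (-P - (a + 4*P)^(3/2)) = 7 - P - (a + 4*P)^(3/2))
-801*m(k(-4), A(7)) - 1415 = -801*(7 - 1*⅙ - (-2 + 4*(⅙))^(3/2)) - 1415 = -801*(7 - ⅙ - (-2 + ⅔)^(3/2)) - 1415 = -801*(7 - ⅙ - (-4/3)^(3/2)) - 1415 = -801*(7 - ⅙ - (-8)*I*√3/9) - 1415 = -801*(7 - ⅙ + 8*I*√3/9) - 1415 = -801*(41/6 + 8*I*√3/9) - 1415 = (-10947/2 - 712*I*√3) - 1415 = -13777/2 - 712*I*√3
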